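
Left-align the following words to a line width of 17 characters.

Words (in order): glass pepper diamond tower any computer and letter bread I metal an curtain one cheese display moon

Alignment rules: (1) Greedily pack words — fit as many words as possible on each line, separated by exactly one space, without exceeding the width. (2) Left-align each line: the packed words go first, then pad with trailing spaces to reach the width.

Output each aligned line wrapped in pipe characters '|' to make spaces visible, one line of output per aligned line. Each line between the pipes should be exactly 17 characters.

Answer: |glass pepper     |
|diamond tower any|
|computer and     |
|letter bread I   |
|metal an curtain |
|one cheese       |
|display moon     |

Derivation:
Line 1: ['glass', 'pepper'] (min_width=12, slack=5)
Line 2: ['diamond', 'tower', 'any'] (min_width=17, slack=0)
Line 3: ['computer', 'and'] (min_width=12, slack=5)
Line 4: ['letter', 'bread', 'I'] (min_width=14, slack=3)
Line 5: ['metal', 'an', 'curtain'] (min_width=16, slack=1)
Line 6: ['one', 'cheese'] (min_width=10, slack=7)
Line 7: ['display', 'moon'] (min_width=12, slack=5)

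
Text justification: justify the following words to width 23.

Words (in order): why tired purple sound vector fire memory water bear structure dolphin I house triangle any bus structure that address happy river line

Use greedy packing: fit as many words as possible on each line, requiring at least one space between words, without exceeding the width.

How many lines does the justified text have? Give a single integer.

Line 1: ['why', 'tired', 'purple', 'sound'] (min_width=22, slack=1)
Line 2: ['vector', 'fire', 'memory'] (min_width=18, slack=5)
Line 3: ['water', 'bear', 'structure'] (min_width=20, slack=3)
Line 4: ['dolphin', 'I', 'house'] (min_width=15, slack=8)
Line 5: ['triangle', 'any', 'bus'] (min_width=16, slack=7)
Line 6: ['structure', 'that', 'address'] (min_width=22, slack=1)
Line 7: ['happy', 'river', 'line'] (min_width=16, slack=7)
Total lines: 7

Answer: 7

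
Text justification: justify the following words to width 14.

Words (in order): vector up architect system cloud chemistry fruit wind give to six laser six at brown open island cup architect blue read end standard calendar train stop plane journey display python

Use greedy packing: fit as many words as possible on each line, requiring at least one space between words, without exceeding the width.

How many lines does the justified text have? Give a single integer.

Answer: 16

Derivation:
Line 1: ['vector', 'up'] (min_width=9, slack=5)
Line 2: ['architect'] (min_width=9, slack=5)
Line 3: ['system', 'cloud'] (min_width=12, slack=2)
Line 4: ['chemistry'] (min_width=9, slack=5)
Line 5: ['fruit', 'wind'] (min_width=10, slack=4)
Line 6: ['give', 'to', 'six'] (min_width=11, slack=3)
Line 7: ['laser', 'six', 'at'] (min_width=12, slack=2)
Line 8: ['brown', 'open'] (min_width=10, slack=4)
Line 9: ['island', 'cup'] (min_width=10, slack=4)
Line 10: ['architect', 'blue'] (min_width=14, slack=0)
Line 11: ['read', 'end'] (min_width=8, slack=6)
Line 12: ['standard'] (min_width=8, slack=6)
Line 13: ['calendar', 'train'] (min_width=14, slack=0)
Line 14: ['stop', 'plane'] (min_width=10, slack=4)
Line 15: ['journey'] (min_width=7, slack=7)
Line 16: ['display', 'python'] (min_width=14, slack=0)
Total lines: 16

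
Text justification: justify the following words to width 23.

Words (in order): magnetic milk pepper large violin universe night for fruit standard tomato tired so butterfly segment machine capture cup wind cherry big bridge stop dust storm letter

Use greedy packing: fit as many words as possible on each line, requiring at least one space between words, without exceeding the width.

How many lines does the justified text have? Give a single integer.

Answer: 8

Derivation:
Line 1: ['magnetic', 'milk', 'pepper'] (min_width=20, slack=3)
Line 2: ['large', 'violin', 'universe'] (min_width=21, slack=2)
Line 3: ['night', 'for', 'fruit'] (min_width=15, slack=8)
Line 4: ['standard', 'tomato', 'tired'] (min_width=21, slack=2)
Line 5: ['so', 'butterfly', 'segment'] (min_width=20, slack=3)
Line 6: ['machine', 'capture', 'cup'] (min_width=19, slack=4)
Line 7: ['wind', 'cherry', 'big', 'bridge'] (min_width=22, slack=1)
Line 8: ['stop', 'dust', 'storm', 'letter'] (min_width=22, slack=1)
Total lines: 8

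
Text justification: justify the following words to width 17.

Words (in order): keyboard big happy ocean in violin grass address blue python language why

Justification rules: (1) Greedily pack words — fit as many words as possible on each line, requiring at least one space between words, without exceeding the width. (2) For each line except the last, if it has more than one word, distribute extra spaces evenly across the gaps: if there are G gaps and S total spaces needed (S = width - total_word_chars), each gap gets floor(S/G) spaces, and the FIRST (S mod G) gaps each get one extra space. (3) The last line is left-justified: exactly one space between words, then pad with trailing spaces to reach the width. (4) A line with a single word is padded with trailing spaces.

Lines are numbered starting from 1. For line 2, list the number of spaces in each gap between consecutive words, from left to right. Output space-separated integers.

Answer: 3 2

Derivation:
Line 1: ['keyboard', 'big'] (min_width=12, slack=5)
Line 2: ['happy', 'ocean', 'in'] (min_width=14, slack=3)
Line 3: ['violin', 'grass'] (min_width=12, slack=5)
Line 4: ['address', 'blue'] (min_width=12, slack=5)
Line 5: ['python', 'language'] (min_width=15, slack=2)
Line 6: ['why'] (min_width=3, slack=14)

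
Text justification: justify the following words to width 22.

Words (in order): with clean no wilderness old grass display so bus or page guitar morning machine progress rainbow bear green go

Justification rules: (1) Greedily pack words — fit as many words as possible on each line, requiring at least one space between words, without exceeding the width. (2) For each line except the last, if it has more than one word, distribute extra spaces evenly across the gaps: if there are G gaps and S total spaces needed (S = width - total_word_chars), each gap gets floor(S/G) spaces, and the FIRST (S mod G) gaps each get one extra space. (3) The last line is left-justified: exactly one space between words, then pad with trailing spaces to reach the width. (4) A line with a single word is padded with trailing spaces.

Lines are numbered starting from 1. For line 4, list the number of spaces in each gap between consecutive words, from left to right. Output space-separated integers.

Line 1: ['with', 'clean', 'no'] (min_width=13, slack=9)
Line 2: ['wilderness', 'old', 'grass'] (min_width=20, slack=2)
Line 3: ['display', 'so', 'bus', 'or', 'page'] (min_width=22, slack=0)
Line 4: ['guitar', 'morning', 'machine'] (min_width=22, slack=0)
Line 5: ['progress', 'rainbow', 'bear'] (min_width=21, slack=1)
Line 6: ['green', 'go'] (min_width=8, slack=14)

Answer: 1 1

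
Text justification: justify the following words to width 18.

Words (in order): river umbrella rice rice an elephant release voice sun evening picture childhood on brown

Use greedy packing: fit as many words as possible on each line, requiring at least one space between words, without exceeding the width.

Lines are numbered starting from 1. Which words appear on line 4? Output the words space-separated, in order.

Line 1: ['river', 'umbrella'] (min_width=14, slack=4)
Line 2: ['rice', 'rice', 'an'] (min_width=12, slack=6)
Line 3: ['elephant', 'release'] (min_width=16, slack=2)
Line 4: ['voice', 'sun', 'evening'] (min_width=17, slack=1)
Line 5: ['picture', 'childhood'] (min_width=17, slack=1)
Line 6: ['on', 'brown'] (min_width=8, slack=10)

Answer: voice sun evening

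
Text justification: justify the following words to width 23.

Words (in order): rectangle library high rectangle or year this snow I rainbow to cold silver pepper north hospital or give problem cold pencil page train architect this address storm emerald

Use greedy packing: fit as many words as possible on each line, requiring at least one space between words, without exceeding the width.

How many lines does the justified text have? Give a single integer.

Line 1: ['rectangle', 'library', 'high'] (min_width=22, slack=1)
Line 2: ['rectangle', 'or', 'year', 'this'] (min_width=22, slack=1)
Line 3: ['snow', 'I', 'rainbow', 'to', 'cold'] (min_width=22, slack=1)
Line 4: ['silver', 'pepper', 'north'] (min_width=19, slack=4)
Line 5: ['hospital', 'or', 'give'] (min_width=16, slack=7)
Line 6: ['problem', 'cold', 'pencil'] (min_width=19, slack=4)
Line 7: ['page', 'train', 'architect'] (min_width=20, slack=3)
Line 8: ['this', 'address', 'storm'] (min_width=18, slack=5)
Line 9: ['emerald'] (min_width=7, slack=16)
Total lines: 9

Answer: 9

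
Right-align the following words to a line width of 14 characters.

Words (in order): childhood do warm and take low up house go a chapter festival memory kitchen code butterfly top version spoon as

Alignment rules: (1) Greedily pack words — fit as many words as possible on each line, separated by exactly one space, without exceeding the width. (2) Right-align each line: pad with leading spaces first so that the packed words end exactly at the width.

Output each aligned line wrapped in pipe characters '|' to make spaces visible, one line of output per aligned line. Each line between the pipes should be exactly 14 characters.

Line 1: ['childhood', 'do'] (min_width=12, slack=2)
Line 2: ['warm', 'and', 'take'] (min_width=13, slack=1)
Line 3: ['low', 'up', 'house'] (min_width=12, slack=2)
Line 4: ['go', 'a', 'chapter'] (min_width=12, slack=2)
Line 5: ['festival'] (min_width=8, slack=6)
Line 6: ['memory', 'kitchen'] (min_width=14, slack=0)
Line 7: ['code', 'butterfly'] (min_width=14, slack=0)
Line 8: ['top', 'version'] (min_width=11, slack=3)
Line 9: ['spoon', 'as'] (min_width=8, slack=6)

Answer: |  childhood do|
| warm and take|
|  low up house|
|  go a chapter|
|      festival|
|memory kitchen|
|code butterfly|
|   top version|
|      spoon as|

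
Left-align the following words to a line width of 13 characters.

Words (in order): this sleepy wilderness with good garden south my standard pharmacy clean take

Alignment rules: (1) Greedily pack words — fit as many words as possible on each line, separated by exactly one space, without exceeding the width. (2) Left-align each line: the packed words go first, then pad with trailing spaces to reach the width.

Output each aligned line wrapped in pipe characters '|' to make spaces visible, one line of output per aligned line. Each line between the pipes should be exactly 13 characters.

Answer: |this sleepy  |
|wilderness   |
|with good    |
|garden south |
|my standard  |
|pharmacy     |
|clean take   |

Derivation:
Line 1: ['this', 'sleepy'] (min_width=11, slack=2)
Line 2: ['wilderness'] (min_width=10, slack=3)
Line 3: ['with', 'good'] (min_width=9, slack=4)
Line 4: ['garden', 'south'] (min_width=12, slack=1)
Line 5: ['my', 'standard'] (min_width=11, slack=2)
Line 6: ['pharmacy'] (min_width=8, slack=5)
Line 7: ['clean', 'take'] (min_width=10, slack=3)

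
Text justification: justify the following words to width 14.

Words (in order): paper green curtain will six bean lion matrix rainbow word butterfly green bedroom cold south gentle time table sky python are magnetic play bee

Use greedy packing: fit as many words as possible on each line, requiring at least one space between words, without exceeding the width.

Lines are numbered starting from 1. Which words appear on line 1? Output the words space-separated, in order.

Answer: paper green

Derivation:
Line 1: ['paper', 'green'] (min_width=11, slack=3)
Line 2: ['curtain', 'will'] (min_width=12, slack=2)
Line 3: ['six', 'bean', 'lion'] (min_width=13, slack=1)
Line 4: ['matrix', 'rainbow'] (min_width=14, slack=0)
Line 5: ['word', 'butterfly'] (min_width=14, slack=0)
Line 6: ['green', 'bedroom'] (min_width=13, slack=1)
Line 7: ['cold', 'south'] (min_width=10, slack=4)
Line 8: ['gentle', 'time'] (min_width=11, slack=3)
Line 9: ['table', 'sky'] (min_width=9, slack=5)
Line 10: ['python', 'are'] (min_width=10, slack=4)
Line 11: ['magnetic', 'play'] (min_width=13, slack=1)
Line 12: ['bee'] (min_width=3, slack=11)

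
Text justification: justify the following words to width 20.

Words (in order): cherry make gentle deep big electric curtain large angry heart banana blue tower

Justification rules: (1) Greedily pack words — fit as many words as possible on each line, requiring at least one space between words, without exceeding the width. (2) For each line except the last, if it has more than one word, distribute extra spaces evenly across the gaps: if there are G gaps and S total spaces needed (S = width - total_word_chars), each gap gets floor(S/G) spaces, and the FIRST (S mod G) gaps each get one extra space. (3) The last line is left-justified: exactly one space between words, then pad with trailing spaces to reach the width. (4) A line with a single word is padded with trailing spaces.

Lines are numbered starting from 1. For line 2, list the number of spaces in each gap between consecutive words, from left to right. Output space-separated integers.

Answer: 3 2

Derivation:
Line 1: ['cherry', 'make', 'gentle'] (min_width=18, slack=2)
Line 2: ['deep', 'big', 'electric'] (min_width=17, slack=3)
Line 3: ['curtain', 'large', 'angry'] (min_width=19, slack=1)
Line 4: ['heart', 'banana', 'blue'] (min_width=17, slack=3)
Line 5: ['tower'] (min_width=5, slack=15)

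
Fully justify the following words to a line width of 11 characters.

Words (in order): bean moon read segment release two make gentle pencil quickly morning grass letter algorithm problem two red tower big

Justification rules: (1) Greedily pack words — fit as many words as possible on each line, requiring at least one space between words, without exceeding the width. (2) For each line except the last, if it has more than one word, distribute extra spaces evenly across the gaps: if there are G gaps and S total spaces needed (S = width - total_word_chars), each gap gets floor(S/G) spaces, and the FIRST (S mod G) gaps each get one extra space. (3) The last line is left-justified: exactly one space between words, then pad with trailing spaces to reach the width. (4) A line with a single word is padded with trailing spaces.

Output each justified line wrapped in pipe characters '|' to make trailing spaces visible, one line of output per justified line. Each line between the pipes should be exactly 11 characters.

Answer: |bean   moon|
|read       |
|segment    |
|release two|
|make gentle|
|pencil     |
|quickly    |
|morning    |
|grass      |
|letter     |
|algorithm  |
|problem two|
|red   tower|
|big        |

Derivation:
Line 1: ['bean', 'moon'] (min_width=9, slack=2)
Line 2: ['read'] (min_width=4, slack=7)
Line 3: ['segment'] (min_width=7, slack=4)
Line 4: ['release', 'two'] (min_width=11, slack=0)
Line 5: ['make', 'gentle'] (min_width=11, slack=0)
Line 6: ['pencil'] (min_width=6, slack=5)
Line 7: ['quickly'] (min_width=7, slack=4)
Line 8: ['morning'] (min_width=7, slack=4)
Line 9: ['grass'] (min_width=5, slack=6)
Line 10: ['letter'] (min_width=6, slack=5)
Line 11: ['algorithm'] (min_width=9, slack=2)
Line 12: ['problem', 'two'] (min_width=11, slack=0)
Line 13: ['red', 'tower'] (min_width=9, slack=2)
Line 14: ['big'] (min_width=3, slack=8)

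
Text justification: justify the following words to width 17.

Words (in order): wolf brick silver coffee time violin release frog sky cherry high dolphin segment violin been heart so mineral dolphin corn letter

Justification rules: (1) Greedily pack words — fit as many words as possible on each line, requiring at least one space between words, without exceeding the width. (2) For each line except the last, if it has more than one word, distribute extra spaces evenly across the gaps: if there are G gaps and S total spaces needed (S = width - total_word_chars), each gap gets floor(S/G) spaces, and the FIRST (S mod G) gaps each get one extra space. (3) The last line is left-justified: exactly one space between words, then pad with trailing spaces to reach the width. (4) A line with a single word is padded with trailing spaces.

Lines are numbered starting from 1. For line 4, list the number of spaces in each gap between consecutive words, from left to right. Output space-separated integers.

Line 1: ['wolf', 'brick', 'silver'] (min_width=17, slack=0)
Line 2: ['coffee', 'time'] (min_width=11, slack=6)
Line 3: ['violin', 'release'] (min_width=14, slack=3)
Line 4: ['frog', 'sky', 'cherry'] (min_width=15, slack=2)
Line 5: ['high', 'dolphin'] (min_width=12, slack=5)
Line 6: ['segment', 'violin'] (min_width=14, slack=3)
Line 7: ['been', 'heart', 'so'] (min_width=13, slack=4)
Line 8: ['mineral', 'dolphin'] (min_width=15, slack=2)
Line 9: ['corn', 'letter'] (min_width=11, slack=6)

Answer: 2 2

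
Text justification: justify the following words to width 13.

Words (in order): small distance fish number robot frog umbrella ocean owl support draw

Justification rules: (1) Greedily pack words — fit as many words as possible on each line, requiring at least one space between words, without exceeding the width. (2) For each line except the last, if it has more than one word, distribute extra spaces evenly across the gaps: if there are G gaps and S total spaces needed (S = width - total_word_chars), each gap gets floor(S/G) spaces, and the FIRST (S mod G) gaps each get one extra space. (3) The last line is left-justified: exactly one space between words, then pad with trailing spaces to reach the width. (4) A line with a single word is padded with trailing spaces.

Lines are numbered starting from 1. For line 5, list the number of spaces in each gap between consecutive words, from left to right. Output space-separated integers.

Line 1: ['small'] (min_width=5, slack=8)
Line 2: ['distance', 'fish'] (min_width=13, slack=0)
Line 3: ['number', 'robot'] (min_width=12, slack=1)
Line 4: ['frog', 'umbrella'] (min_width=13, slack=0)
Line 5: ['ocean', 'owl'] (min_width=9, slack=4)
Line 6: ['support', 'draw'] (min_width=12, slack=1)

Answer: 5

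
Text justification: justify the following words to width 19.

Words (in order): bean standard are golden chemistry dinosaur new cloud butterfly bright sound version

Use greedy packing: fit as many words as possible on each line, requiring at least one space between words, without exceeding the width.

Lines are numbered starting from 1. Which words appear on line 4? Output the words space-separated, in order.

Answer: butterfly bright

Derivation:
Line 1: ['bean', 'standard', 'are'] (min_width=17, slack=2)
Line 2: ['golden', 'chemistry'] (min_width=16, slack=3)
Line 3: ['dinosaur', 'new', 'cloud'] (min_width=18, slack=1)
Line 4: ['butterfly', 'bright'] (min_width=16, slack=3)
Line 5: ['sound', 'version'] (min_width=13, slack=6)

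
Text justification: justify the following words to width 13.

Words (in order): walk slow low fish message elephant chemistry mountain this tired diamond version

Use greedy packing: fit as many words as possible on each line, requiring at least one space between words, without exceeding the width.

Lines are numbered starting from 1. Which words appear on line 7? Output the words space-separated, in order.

Answer: version

Derivation:
Line 1: ['walk', 'slow', 'low'] (min_width=13, slack=0)
Line 2: ['fish', 'message'] (min_width=12, slack=1)
Line 3: ['elephant'] (min_width=8, slack=5)
Line 4: ['chemistry'] (min_width=9, slack=4)
Line 5: ['mountain', 'this'] (min_width=13, slack=0)
Line 6: ['tired', 'diamond'] (min_width=13, slack=0)
Line 7: ['version'] (min_width=7, slack=6)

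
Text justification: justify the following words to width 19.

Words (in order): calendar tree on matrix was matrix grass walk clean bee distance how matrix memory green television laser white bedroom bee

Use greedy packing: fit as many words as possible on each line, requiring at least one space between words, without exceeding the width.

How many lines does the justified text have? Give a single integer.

Answer: 7

Derivation:
Line 1: ['calendar', 'tree', 'on'] (min_width=16, slack=3)
Line 2: ['matrix', 'was', 'matrix'] (min_width=17, slack=2)
Line 3: ['grass', 'walk', 'clean'] (min_width=16, slack=3)
Line 4: ['bee', 'distance', 'how'] (min_width=16, slack=3)
Line 5: ['matrix', 'memory', 'green'] (min_width=19, slack=0)
Line 6: ['television', 'laser'] (min_width=16, slack=3)
Line 7: ['white', 'bedroom', 'bee'] (min_width=17, slack=2)
Total lines: 7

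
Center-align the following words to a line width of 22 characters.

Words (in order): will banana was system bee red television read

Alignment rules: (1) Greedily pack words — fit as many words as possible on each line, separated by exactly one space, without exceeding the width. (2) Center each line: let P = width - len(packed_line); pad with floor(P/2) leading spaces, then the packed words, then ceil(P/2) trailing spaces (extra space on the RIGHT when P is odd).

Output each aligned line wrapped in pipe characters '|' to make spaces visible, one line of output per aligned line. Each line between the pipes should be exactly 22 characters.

Line 1: ['will', 'banana', 'was', 'system'] (min_width=22, slack=0)
Line 2: ['bee', 'red', 'television'] (min_width=18, slack=4)
Line 3: ['read'] (min_width=4, slack=18)

Answer: |will banana was system|
|  bee red television  |
|         read         |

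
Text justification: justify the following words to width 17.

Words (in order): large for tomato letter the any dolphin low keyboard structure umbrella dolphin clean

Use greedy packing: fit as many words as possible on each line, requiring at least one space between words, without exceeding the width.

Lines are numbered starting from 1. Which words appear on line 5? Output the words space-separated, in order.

Line 1: ['large', 'for', 'tomato'] (min_width=16, slack=1)
Line 2: ['letter', 'the', 'any'] (min_width=14, slack=3)
Line 3: ['dolphin', 'low'] (min_width=11, slack=6)
Line 4: ['keyboard'] (min_width=8, slack=9)
Line 5: ['structure'] (min_width=9, slack=8)
Line 6: ['umbrella', 'dolphin'] (min_width=16, slack=1)
Line 7: ['clean'] (min_width=5, slack=12)

Answer: structure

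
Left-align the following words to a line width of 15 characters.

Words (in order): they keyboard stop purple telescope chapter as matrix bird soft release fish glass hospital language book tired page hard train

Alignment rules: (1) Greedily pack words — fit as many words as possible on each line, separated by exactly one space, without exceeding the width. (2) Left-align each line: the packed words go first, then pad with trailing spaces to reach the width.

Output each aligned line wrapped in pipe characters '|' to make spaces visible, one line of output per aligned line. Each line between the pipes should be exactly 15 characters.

Line 1: ['they', 'keyboard'] (min_width=13, slack=2)
Line 2: ['stop', 'purple'] (min_width=11, slack=4)
Line 3: ['telescope'] (min_width=9, slack=6)
Line 4: ['chapter', 'as'] (min_width=10, slack=5)
Line 5: ['matrix', 'bird'] (min_width=11, slack=4)
Line 6: ['soft', 'release'] (min_width=12, slack=3)
Line 7: ['fish', 'glass'] (min_width=10, slack=5)
Line 8: ['hospital'] (min_width=8, slack=7)
Line 9: ['language', 'book'] (min_width=13, slack=2)
Line 10: ['tired', 'page', 'hard'] (min_width=15, slack=0)
Line 11: ['train'] (min_width=5, slack=10)

Answer: |they keyboard  |
|stop purple    |
|telescope      |
|chapter as     |
|matrix bird    |
|soft release   |
|fish glass     |
|hospital       |
|language book  |
|tired page hard|
|train          |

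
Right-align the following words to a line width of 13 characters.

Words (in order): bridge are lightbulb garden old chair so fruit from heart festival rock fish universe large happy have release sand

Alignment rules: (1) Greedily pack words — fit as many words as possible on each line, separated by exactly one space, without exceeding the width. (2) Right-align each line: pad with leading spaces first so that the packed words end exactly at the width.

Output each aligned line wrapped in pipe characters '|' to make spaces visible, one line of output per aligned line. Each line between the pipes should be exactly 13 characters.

Answer: |   bridge are|
|    lightbulb|
|   garden old|
|     chair so|
|   fruit from|
|        heart|
|festival rock|
|fish universe|
|  large happy|
| have release|
|         sand|

Derivation:
Line 1: ['bridge', 'are'] (min_width=10, slack=3)
Line 2: ['lightbulb'] (min_width=9, slack=4)
Line 3: ['garden', 'old'] (min_width=10, slack=3)
Line 4: ['chair', 'so'] (min_width=8, slack=5)
Line 5: ['fruit', 'from'] (min_width=10, slack=3)
Line 6: ['heart'] (min_width=5, slack=8)
Line 7: ['festival', 'rock'] (min_width=13, slack=0)
Line 8: ['fish', 'universe'] (min_width=13, slack=0)
Line 9: ['large', 'happy'] (min_width=11, slack=2)
Line 10: ['have', 'release'] (min_width=12, slack=1)
Line 11: ['sand'] (min_width=4, slack=9)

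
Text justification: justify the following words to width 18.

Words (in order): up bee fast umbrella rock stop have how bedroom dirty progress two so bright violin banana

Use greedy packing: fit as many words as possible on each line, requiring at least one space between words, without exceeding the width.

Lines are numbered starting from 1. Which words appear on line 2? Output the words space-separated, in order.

Answer: umbrella rock stop

Derivation:
Line 1: ['up', 'bee', 'fast'] (min_width=11, slack=7)
Line 2: ['umbrella', 'rock', 'stop'] (min_width=18, slack=0)
Line 3: ['have', 'how', 'bedroom'] (min_width=16, slack=2)
Line 4: ['dirty', 'progress', 'two'] (min_width=18, slack=0)
Line 5: ['so', 'bright', 'violin'] (min_width=16, slack=2)
Line 6: ['banana'] (min_width=6, slack=12)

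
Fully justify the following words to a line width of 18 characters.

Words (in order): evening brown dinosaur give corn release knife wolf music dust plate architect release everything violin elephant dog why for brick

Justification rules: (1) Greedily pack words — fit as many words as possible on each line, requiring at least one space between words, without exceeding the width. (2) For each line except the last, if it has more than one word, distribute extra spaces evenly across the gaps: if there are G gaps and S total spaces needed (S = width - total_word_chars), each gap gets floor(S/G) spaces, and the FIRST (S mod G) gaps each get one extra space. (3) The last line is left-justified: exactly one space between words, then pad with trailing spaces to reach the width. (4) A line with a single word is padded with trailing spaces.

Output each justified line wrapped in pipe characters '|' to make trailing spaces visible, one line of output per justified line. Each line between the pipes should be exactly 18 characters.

Answer: |evening      brown|
|dinosaur give corn|
|release knife wolf|
|music  dust  plate|
|architect  release|
|everything  violin|
|elephant  dog  why|
|for brick         |

Derivation:
Line 1: ['evening', 'brown'] (min_width=13, slack=5)
Line 2: ['dinosaur', 'give', 'corn'] (min_width=18, slack=0)
Line 3: ['release', 'knife', 'wolf'] (min_width=18, slack=0)
Line 4: ['music', 'dust', 'plate'] (min_width=16, slack=2)
Line 5: ['architect', 'release'] (min_width=17, slack=1)
Line 6: ['everything', 'violin'] (min_width=17, slack=1)
Line 7: ['elephant', 'dog', 'why'] (min_width=16, slack=2)
Line 8: ['for', 'brick'] (min_width=9, slack=9)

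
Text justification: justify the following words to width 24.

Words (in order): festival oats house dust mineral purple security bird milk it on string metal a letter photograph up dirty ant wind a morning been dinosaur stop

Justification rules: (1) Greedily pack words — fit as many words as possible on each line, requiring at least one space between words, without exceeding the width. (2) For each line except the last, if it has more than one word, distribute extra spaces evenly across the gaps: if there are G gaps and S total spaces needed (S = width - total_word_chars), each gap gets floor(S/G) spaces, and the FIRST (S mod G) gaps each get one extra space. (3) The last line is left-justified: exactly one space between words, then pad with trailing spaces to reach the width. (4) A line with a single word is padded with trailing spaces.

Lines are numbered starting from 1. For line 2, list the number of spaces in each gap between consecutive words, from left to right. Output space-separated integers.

Answer: 2 1

Derivation:
Line 1: ['festival', 'oats', 'house', 'dust'] (min_width=24, slack=0)
Line 2: ['mineral', 'purple', 'security'] (min_width=23, slack=1)
Line 3: ['bird', 'milk', 'it', 'on', 'string'] (min_width=22, slack=2)
Line 4: ['metal', 'a', 'letter'] (min_width=14, slack=10)
Line 5: ['photograph', 'up', 'dirty', 'ant'] (min_width=23, slack=1)
Line 6: ['wind', 'a', 'morning', 'been'] (min_width=19, slack=5)
Line 7: ['dinosaur', 'stop'] (min_width=13, slack=11)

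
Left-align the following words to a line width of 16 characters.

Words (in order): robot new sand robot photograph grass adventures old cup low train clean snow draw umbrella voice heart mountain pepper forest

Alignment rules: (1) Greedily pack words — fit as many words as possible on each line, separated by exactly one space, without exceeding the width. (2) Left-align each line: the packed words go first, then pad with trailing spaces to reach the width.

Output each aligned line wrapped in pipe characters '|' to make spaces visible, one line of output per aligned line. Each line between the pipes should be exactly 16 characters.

Line 1: ['robot', 'new', 'sand'] (min_width=14, slack=2)
Line 2: ['robot', 'photograph'] (min_width=16, slack=0)
Line 3: ['grass', 'adventures'] (min_width=16, slack=0)
Line 4: ['old', 'cup', 'low'] (min_width=11, slack=5)
Line 5: ['train', 'clean', 'snow'] (min_width=16, slack=0)
Line 6: ['draw', 'umbrella'] (min_width=13, slack=3)
Line 7: ['voice', 'heart'] (min_width=11, slack=5)
Line 8: ['mountain', 'pepper'] (min_width=15, slack=1)
Line 9: ['forest'] (min_width=6, slack=10)

Answer: |robot new sand  |
|robot photograph|
|grass adventures|
|old cup low     |
|train clean snow|
|draw umbrella   |
|voice heart     |
|mountain pepper |
|forest          |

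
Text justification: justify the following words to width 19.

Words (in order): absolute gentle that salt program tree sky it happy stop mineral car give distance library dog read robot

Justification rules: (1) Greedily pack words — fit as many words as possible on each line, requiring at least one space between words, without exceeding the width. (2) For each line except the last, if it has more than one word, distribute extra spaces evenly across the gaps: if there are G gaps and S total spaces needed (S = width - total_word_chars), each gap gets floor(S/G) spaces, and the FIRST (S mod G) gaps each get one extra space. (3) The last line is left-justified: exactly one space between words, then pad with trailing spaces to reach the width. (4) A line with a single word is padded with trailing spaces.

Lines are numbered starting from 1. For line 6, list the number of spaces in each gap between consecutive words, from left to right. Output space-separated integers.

Line 1: ['absolute', 'gentle'] (min_width=15, slack=4)
Line 2: ['that', 'salt', 'program'] (min_width=17, slack=2)
Line 3: ['tree', 'sky', 'it', 'happy'] (min_width=17, slack=2)
Line 4: ['stop', 'mineral', 'car'] (min_width=16, slack=3)
Line 5: ['give', 'distance'] (min_width=13, slack=6)
Line 6: ['library', 'dog', 'read'] (min_width=16, slack=3)
Line 7: ['robot'] (min_width=5, slack=14)

Answer: 3 2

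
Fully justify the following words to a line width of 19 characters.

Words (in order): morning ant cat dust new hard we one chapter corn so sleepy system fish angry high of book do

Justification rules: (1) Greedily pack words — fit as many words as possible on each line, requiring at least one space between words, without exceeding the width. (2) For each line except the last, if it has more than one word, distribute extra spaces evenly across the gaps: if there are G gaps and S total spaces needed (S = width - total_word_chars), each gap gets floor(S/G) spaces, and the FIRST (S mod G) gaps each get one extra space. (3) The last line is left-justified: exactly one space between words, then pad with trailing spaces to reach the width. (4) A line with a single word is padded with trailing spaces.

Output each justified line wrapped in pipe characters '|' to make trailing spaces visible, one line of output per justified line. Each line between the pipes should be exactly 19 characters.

Answer: |morning   ant   cat|
|dust  new  hard  we|
|one chapter corn so|
|sleepy  system fish|
|angry  high of book|
|do                 |

Derivation:
Line 1: ['morning', 'ant', 'cat'] (min_width=15, slack=4)
Line 2: ['dust', 'new', 'hard', 'we'] (min_width=16, slack=3)
Line 3: ['one', 'chapter', 'corn', 'so'] (min_width=19, slack=0)
Line 4: ['sleepy', 'system', 'fish'] (min_width=18, slack=1)
Line 5: ['angry', 'high', 'of', 'book'] (min_width=18, slack=1)
Line 6: ['do'] (min_width=2, slack=17)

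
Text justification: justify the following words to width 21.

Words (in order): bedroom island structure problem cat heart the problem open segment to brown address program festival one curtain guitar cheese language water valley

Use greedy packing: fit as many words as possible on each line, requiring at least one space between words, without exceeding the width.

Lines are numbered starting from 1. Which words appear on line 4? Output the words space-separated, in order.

Answer: open segment to brown

Derivation:
Line 1: ['bedroom', 'island'] (min_width=14, slack=7)
Line 2: ['structure', 'problem', 'cat'] (min_width=21, slack=0)
Line 3: ['heart', 'the', 'problem'] (min_width=17, slack=4)
Line 4: ['open', 'segment', 'to', 'brown'] (min_width=21, slack=0)
Line 5: ['address', 'program'] (min_width=15, slack=6)
Line 6: ['festival', 'one', 'curtain'] (min_width=20, slack=1)
Line 7: ['guitar', 'cheese'] (min_width=13, slack=8)
Line 8: ['language', 'water', 'valley'] (min_width=21, slack=0)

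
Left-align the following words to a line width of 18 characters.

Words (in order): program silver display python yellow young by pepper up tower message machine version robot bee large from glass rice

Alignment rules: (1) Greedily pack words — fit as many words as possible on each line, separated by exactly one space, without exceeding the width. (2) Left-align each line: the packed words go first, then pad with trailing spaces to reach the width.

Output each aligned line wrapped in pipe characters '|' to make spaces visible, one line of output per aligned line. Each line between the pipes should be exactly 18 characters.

Line 1: ['program', 'silver'] (min_width=14, slack=4)
Line 2: ['display', 'python'] (min_width=14, slack=4)
Line 3: ['yellow', 'young', 'by'] (min_width=15, slack=3)
Line 4: ['pepper', 'up', 'tower'] (min_width=15, slack=3)
Line 5: ['message', 'machine'] (min_width=15, slack=3)
Line 6: ['version', 'robot', 'bee'] (min_width=17, slack=1)
Line 7: ['large', 'from', 'glass'] (min_width=16, slack=2)
Line 8: ['rice'] (min_width=4, slack=14)

Answer: |program silver    |
|display python    |
|yellow young by   |
|pepper up tower   |
|message machine   |
|version robot bee |
|large from glass  |
|rice              |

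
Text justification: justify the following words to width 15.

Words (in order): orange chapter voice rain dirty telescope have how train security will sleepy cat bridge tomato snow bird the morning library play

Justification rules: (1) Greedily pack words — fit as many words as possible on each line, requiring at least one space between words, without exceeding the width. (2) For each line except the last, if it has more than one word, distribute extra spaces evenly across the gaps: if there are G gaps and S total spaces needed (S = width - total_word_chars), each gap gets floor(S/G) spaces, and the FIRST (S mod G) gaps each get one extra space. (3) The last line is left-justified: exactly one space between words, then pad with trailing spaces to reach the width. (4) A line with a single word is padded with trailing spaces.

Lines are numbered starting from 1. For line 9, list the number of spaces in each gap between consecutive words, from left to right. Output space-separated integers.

Answer: 1

Derivation:
Line 1: ['orange', 'chapter'] (min_width=14, slack=1)
Line 2: ['voice', 'rain'] (min_width=10, slack=5)
Line 3: ['dirty', 'telescope'] (min_width=15, slack=0)
Line 4: ['have', 'how', 'train'] (min_width=14, slack=1)
Line 5: ['security', 'will'] (min_width=13, slack=2)
Line 6: ['sleepy', 'cat'] (min_width=10, slack=5)
Line 7: ['bridge', 'tomato'] (min_width=13, slack=2)
Line 8: ['snow', 'bird', 'the'] (min_width=13, slack=2)
Line 9: ['morning', 'library'] (min_width=15, slack=0)
Line 10: ['play'] (min_width=4, slack=11)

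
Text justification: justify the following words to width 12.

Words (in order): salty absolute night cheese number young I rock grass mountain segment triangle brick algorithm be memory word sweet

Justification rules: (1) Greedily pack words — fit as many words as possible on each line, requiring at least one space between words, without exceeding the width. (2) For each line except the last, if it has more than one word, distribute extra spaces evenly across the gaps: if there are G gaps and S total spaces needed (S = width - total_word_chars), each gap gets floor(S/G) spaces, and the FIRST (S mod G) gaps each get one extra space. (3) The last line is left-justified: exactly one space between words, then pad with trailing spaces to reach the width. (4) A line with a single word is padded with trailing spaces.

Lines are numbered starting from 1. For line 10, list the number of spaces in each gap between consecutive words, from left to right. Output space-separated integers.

Line 1: ['salty'] (min_width=5, slack=7)
Line 2: ['absolute'] (min_width=8, slack=4)
Line 3: ['night', 'cheese'] (min_width=12, slack=0)
Line 4: ['number', 'young'] (min_width=12, slack=0)
Line 5: ['I', 'rock', 'grass'] (min_width=12, slack=0)
Line 6: ['mountain'] (min_width=8, slack=4)
Line 7: ['segment'] (min_width=7, slack=5)
Line 8: ['triangle'] (min_width=8, slack=4)
Line 9: ['brick'] (min_width=5, slack=7)
Line 10: ['algorithm', 'be'] (min_width=12, slack=0)
Line 11: ['memory', 'word'] (min_width=11, slack=1)
Line 12: ['sweet'] (min_width=5, slack=7)

Answer: 1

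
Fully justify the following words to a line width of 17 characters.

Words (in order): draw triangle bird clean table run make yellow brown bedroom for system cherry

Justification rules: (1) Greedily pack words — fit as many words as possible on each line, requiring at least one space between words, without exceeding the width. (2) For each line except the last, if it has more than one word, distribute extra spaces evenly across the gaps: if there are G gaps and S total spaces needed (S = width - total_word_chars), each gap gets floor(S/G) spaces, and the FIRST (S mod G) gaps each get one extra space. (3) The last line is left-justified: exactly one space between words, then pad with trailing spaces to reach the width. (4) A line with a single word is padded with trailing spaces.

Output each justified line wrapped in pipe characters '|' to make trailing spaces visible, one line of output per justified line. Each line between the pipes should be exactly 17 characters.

Line 1: ['draw', 'triangle'] (min_width=13, slack=4)
Line 2: ['bird', 'clean', 'table'] (min_width=16, slack=1)
Line 3: ['run', 'make', 'yellow'] (min_width=15, slack=2)
Line 4: ['brown', 'bedroom', 'for'] (min_width=17, slack=0)
Line 5: ['system', 'cherry'] (min_width=13, slack=4)

Answer: |draw     triangle|
|bird  clean table|
|run  make  yellow|
|brown bedroom for|
|system cherry    |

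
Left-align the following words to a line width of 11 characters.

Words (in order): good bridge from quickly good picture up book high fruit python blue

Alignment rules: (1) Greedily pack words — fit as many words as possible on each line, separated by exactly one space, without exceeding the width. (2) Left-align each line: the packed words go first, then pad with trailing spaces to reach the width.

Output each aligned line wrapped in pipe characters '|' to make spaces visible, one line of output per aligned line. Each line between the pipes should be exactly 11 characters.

Answer: |good bridge|
|from       |
|quickly    |
|good       |
|picture up |
|book high  |
|fruit      |
|python blue|

Derivation:
Line 1: ['good', 'bridge'] (min_width=11, slack=0)
Line 2: ['from'] (min_width=4, slack=7)
Line 3: ['quickly'] (min_width=7, slack=4)
Line 4: ['good'] (min_width=4, slack=7)
Line 5: ['picture', 'up'] (min_width=10, slack=1)
Line 6: ['book', 'high'] (min_width=9, slack=2)
Line 7: ['fruit'] (min_width=5, slack=6)
Line 8: ['python', 'blue'] (min_width=11, slack=0)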